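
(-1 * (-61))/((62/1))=61/62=0.98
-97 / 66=-1.47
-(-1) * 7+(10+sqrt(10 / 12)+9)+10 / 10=sqrt(30) / 6+27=27.91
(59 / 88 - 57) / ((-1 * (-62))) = -4957 / 5456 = -0.91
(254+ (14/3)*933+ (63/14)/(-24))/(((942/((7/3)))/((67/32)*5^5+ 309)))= 37718717575/482304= 78205.28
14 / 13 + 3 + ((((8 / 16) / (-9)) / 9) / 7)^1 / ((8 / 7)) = 68675 / 16848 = 4.08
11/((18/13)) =7.94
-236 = -236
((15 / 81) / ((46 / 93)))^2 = 24025 / 171396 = 0.14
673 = 673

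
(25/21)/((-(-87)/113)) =2825/1827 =1.55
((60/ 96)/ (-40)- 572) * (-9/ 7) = 329481/ 448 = 735.45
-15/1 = -15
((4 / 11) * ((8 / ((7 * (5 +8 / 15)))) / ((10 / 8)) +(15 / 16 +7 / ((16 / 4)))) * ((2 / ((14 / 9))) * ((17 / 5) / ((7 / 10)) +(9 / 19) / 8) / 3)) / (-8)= -416162667 / 1523205376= -0.27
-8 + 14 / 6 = -17 / 3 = -5.67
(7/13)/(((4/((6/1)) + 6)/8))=42/65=0.65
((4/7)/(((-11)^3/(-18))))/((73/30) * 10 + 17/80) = 17280/54886447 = 0.00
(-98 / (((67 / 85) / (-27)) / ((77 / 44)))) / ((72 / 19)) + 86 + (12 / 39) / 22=250828005 / 153296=1636.23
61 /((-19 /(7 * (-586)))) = 250222 /19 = 13169.58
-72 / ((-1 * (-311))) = -72 / 311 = -0.23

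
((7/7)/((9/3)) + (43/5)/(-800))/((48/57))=73549/192000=0.38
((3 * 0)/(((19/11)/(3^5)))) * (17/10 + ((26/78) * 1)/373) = 0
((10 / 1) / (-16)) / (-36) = 5 / 288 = 0.02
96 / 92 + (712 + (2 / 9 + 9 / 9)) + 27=153442 / 207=741.27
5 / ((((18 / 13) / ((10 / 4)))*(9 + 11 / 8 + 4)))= 130 / 207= 0.63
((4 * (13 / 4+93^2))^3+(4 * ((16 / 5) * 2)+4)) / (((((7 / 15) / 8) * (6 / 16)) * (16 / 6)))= 4974488127427032 / 7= 710641161061004.57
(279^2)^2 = 6059221281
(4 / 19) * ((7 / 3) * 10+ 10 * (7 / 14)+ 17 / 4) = 6.86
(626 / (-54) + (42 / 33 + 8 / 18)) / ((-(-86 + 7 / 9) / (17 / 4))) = -49861 / 101244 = -0.49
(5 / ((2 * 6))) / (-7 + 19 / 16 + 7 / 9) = -12 / 145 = -0.08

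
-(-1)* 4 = 4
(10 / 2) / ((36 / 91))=455 / 36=12.64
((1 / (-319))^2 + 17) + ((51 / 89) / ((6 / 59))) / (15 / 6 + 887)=274004879761 / 16111920891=17.01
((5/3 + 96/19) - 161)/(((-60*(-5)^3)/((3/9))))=-4397/641250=-0.01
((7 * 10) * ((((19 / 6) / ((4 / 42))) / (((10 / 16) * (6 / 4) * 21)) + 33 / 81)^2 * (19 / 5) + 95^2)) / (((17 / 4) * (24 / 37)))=213396527344 / 929475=229588.24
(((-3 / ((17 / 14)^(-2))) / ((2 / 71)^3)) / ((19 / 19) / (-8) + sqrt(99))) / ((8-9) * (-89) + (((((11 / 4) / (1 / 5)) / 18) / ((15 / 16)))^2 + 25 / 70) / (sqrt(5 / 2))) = 1131075710865 / (14 * (1-24 * sqrt(11)) * (10421 * sqrt(10) + 4541670)) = -224.69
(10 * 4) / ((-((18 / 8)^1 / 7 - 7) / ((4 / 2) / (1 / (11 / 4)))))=560 / 17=32.94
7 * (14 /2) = 49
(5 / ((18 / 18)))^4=625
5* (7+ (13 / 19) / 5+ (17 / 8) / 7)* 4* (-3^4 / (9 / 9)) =-3206223 / 266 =-12053.47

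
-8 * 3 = -24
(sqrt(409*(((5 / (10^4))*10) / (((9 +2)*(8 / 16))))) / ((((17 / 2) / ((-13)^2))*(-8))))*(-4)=169*sqrt(4499) / 1870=6.06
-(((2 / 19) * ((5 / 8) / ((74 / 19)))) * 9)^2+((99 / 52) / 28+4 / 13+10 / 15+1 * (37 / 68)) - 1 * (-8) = 3888709003 / 406625856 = 9.56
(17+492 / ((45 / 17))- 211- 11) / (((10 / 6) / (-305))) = 17507 / 5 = 3501.40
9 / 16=0.56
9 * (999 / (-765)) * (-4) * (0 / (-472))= 0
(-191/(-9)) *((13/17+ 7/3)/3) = 30178/1377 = 21.92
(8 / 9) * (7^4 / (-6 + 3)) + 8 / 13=-249488 / 351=-710.79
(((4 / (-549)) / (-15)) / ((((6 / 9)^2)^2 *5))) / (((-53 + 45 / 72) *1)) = -6 / 638975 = -0.00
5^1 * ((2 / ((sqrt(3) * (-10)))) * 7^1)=-7 * sqrt(3) / 3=-4.04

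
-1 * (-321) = 321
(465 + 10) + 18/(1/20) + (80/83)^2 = 5758715/6889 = 835.93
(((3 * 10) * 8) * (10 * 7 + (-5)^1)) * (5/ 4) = 19500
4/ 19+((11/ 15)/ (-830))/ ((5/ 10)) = 24691/ 118275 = 0.21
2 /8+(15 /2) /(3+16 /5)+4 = 677 /124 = 5.46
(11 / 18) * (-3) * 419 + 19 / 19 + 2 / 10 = -23009 / 30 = -766.97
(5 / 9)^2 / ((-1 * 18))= -25 / 1458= -0.02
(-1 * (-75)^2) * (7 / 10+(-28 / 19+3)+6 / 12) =-15335.53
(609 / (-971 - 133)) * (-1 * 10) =1015 / 184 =5.52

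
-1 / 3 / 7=-1 / 21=-0.05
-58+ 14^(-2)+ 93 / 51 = -187163 / 3332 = -56.17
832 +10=842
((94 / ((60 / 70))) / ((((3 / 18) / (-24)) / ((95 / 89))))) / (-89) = 1500240 / 7921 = 189.40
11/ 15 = 0.73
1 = 1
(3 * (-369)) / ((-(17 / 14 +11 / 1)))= 1722 / 19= 90.63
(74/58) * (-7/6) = -259/174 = -1.49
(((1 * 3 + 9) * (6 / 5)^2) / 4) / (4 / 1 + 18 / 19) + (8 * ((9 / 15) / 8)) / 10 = 0.93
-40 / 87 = -0.46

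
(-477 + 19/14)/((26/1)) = -6659/364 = -18.29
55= 55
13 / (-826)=-13 / 826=-0.02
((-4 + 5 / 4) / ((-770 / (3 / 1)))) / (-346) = -3 / 96880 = -0.00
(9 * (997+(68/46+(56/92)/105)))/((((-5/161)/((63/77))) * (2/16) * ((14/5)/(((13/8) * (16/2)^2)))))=-3869165664/55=-70348466.62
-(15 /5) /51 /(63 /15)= -5 /357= -0.01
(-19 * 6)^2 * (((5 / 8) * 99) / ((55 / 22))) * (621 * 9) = 1797707439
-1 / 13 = -0.08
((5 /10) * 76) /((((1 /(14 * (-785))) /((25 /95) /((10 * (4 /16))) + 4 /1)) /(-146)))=250308240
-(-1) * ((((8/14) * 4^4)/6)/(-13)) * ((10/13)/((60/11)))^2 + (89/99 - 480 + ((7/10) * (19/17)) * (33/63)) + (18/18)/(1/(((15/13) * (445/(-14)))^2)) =9418325979371/10870799940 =866.39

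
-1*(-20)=20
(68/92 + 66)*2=3070/23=133.48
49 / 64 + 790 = 50609 / 64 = 790.77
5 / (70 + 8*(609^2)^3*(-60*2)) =-1 / 9795012273121505458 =-0.00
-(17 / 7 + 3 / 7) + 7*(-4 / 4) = -69 / 7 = -9.86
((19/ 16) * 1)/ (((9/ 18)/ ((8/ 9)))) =19/ 9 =2.11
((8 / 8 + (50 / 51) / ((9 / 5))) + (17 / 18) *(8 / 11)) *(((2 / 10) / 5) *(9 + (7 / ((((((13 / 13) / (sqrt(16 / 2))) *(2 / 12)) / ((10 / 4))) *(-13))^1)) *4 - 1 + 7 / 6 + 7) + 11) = 17.83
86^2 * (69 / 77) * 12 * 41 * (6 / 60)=125539704 / 385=326077.15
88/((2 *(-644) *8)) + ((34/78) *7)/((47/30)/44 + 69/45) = 67143527/34676824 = 1.94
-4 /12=-0.33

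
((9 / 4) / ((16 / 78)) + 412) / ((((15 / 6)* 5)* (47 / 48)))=8121 / 235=34.56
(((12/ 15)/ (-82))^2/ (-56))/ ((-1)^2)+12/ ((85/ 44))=62129743/ 10001950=6.21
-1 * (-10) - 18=-8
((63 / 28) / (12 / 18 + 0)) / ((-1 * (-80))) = 27 / 640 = 0.04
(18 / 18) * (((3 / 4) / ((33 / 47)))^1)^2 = 2209 / 1936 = 1.14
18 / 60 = 3 / 10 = 0.30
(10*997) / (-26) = -383.46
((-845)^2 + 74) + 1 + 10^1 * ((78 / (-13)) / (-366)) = 43560110 / 61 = 714100.16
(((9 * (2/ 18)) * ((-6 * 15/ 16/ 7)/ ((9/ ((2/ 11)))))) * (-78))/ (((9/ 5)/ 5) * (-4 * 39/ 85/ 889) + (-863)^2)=0.00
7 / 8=0.88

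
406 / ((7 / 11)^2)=7018 / 7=1002.57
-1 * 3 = -3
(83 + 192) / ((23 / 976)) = 268400 / 23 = 11669.57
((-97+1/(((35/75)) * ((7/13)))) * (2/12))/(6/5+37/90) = -13674/1421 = -9.62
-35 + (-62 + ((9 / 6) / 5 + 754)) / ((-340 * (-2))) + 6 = -190277 / 6800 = -27.98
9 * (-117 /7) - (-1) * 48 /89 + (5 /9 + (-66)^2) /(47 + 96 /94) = -59.17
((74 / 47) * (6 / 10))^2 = 49284 / 55225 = 0.89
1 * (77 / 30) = 77 / 30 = 2.57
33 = 33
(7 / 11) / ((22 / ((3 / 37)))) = 21 / 8954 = 0.00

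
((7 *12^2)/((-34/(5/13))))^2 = 6350400/48841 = 130.02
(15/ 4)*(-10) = -75/ 2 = -37.50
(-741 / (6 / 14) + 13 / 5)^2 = 74511424 / 25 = 2980456.96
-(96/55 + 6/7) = -1002/385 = -2.60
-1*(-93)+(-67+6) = 32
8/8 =1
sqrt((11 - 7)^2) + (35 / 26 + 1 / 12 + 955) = 149827 / 156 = 960.43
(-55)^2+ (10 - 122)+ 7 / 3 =8746 / 3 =2915.33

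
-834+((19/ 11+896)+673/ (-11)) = 2.55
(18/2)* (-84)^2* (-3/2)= -95256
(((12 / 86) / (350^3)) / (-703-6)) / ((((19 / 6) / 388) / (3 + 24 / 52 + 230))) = -0.00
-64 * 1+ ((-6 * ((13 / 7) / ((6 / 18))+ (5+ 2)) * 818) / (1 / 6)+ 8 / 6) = -7775588 / 21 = -370266.10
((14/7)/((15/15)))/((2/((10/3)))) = 10/3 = 3.33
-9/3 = -3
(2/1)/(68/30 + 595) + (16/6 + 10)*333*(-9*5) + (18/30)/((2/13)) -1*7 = -17005355329/89590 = -189813.10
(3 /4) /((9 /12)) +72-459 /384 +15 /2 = 10151 /128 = 79.30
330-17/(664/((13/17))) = 219107/664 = 329.98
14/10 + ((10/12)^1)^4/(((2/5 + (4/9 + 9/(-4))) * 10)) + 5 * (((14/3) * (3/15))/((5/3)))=379411/91080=4.17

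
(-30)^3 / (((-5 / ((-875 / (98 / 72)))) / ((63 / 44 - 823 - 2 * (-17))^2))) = -1823761183668750 / 847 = -2153200925228.75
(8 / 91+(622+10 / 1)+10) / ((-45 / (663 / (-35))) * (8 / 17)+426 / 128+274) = 1080721280 / 468662551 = 2.31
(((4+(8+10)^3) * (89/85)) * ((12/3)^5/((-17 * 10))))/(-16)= 16620928/7225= 2300.47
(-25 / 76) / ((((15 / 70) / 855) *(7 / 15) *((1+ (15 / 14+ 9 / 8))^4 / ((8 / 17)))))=-221276160000 / 17452636577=-12.68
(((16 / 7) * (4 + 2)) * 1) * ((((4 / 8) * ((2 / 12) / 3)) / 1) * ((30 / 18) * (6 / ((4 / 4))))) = 80 / 21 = 3.81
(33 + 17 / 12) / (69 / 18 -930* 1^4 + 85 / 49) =-0.04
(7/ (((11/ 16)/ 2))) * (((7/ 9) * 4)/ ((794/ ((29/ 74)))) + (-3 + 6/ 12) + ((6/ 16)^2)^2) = -9395389297/ 186139008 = -50.48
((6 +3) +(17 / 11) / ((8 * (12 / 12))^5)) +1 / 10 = 16400469 / 1802240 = 9.10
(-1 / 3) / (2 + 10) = -1 / 36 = -0.03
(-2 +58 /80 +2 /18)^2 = 1.35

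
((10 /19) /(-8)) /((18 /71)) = -355 /1368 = -0.26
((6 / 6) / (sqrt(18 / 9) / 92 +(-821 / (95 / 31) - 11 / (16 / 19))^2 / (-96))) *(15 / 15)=-2377780359032881766400 / 1955300404562166810012361 - 31429838766080000 *sqrt(2) / 1955300404562166810012361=-0.00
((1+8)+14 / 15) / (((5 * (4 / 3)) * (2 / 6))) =447 / 100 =4.47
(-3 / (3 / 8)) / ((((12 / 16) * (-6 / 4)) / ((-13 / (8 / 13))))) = -1352 / 9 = -150.22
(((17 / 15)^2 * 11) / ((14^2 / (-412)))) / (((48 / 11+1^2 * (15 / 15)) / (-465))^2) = -38074701797 / 170569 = -223221.70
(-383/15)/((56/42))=-383/20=-19.15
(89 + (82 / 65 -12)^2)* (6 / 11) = 5179374 / 46475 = 111.44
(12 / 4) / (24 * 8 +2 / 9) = 27 / 1730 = 0.02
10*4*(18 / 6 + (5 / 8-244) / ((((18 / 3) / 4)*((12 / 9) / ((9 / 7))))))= -85935 / 14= -6138.21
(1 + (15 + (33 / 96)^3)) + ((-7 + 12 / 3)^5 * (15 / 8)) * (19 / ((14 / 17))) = -2407502747 / 229376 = -10495.88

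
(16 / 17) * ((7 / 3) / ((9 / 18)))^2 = 3136 / 153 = 20.50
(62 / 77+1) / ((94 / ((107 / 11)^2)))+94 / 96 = 58775117 / 21019152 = 2.80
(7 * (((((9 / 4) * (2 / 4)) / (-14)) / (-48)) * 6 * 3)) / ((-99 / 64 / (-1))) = 3 / 22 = 0.14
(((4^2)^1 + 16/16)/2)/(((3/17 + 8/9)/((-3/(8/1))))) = -7803/2608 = -2.99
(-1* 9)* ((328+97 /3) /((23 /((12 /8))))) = -423 /2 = -211.50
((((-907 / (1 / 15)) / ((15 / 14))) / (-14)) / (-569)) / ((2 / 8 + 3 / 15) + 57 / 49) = -888860 / 899589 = -0.99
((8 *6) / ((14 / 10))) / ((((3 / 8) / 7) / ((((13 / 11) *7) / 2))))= 29120 / 11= 2647.27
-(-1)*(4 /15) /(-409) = -4 /6135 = -0.00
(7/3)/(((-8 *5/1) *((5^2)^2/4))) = -7/18750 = -0.00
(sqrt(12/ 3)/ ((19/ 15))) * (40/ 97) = 0.65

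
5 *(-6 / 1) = -30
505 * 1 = 505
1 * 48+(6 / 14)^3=16491 / 343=48.08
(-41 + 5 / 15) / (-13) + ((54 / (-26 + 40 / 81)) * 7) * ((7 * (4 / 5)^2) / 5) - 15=-126654587 / 5035875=-25.15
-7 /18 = -0.39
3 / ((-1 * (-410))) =0.01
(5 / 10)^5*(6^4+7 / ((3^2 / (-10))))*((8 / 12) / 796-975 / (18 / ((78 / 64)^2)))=-570248866847 / 176062464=-3238.90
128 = 128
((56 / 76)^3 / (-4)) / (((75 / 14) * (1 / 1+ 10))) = -9604 / 5658675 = -0.00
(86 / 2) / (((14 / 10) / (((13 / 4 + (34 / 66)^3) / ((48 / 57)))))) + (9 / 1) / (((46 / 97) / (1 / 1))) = 52767946739 / 370294848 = 142.50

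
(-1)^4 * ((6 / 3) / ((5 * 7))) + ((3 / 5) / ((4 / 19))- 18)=-2113 / 140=-15.09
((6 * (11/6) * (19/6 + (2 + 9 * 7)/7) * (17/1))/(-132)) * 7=-8891/72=-123.49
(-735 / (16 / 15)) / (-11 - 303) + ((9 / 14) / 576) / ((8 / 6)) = 1235271 / 562688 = 2.20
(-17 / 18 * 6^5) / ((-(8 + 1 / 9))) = 66096 / 73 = 905.42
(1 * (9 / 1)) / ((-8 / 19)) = -171 / 8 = -21.38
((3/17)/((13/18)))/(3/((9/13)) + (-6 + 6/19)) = -3078/17017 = -0.18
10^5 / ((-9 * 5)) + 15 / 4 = -79865 / 36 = -2218.47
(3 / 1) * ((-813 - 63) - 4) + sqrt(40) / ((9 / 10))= -2640 + 20 * sqrt(10) / 9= -2632.97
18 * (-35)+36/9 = -626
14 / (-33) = -14 / 33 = -0.42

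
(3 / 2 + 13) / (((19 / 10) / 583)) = 84535 / 19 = 4449.21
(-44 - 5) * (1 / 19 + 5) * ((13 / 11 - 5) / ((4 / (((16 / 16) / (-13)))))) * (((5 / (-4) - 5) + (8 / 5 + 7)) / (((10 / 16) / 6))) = -27857088 / 67925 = -410.12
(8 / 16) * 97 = 97 / 2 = 48.50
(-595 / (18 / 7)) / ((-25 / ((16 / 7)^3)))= 34816 / 315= 110.53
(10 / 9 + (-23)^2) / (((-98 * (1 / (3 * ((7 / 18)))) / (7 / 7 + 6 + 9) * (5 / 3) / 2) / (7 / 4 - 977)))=37223342 / 315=118169.34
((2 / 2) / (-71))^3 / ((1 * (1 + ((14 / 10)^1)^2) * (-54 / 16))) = 100 / 357553089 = 0.00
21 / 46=0.46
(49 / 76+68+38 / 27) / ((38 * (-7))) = -143747 / 545832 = -0.26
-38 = -38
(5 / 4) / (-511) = -5 / 2044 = -0.00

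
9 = 9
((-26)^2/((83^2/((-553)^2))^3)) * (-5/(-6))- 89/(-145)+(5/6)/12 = 49277389.13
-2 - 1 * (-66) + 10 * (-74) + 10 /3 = -2018 /3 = -672.67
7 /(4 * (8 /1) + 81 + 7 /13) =91 /1476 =0.06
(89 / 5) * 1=89 / 5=17.80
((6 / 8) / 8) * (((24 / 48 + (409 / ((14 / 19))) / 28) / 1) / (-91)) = -23901 / 1141504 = -0.02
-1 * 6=-6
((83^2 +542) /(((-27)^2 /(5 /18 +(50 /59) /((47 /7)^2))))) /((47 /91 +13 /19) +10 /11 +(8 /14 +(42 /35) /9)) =163885309412825 /152578265018904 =1.07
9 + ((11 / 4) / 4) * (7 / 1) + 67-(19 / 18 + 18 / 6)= 11053 / 144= 76.76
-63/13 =-4.85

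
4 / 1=4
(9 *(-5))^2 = 2025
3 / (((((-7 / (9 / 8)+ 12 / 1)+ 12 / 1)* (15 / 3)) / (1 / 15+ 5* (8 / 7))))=5463 / 28000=0.20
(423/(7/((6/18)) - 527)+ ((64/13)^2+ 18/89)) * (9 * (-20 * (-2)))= 32334511140/3805373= 8497.07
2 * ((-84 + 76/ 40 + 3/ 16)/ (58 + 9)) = -6553/ 2680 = -2.45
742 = 742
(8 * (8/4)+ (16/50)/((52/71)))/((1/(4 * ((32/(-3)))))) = -683776/975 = -701.31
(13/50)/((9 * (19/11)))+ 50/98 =220757/418950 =0.53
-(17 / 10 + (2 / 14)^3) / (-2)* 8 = 11682 / 1715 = 6.81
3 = 3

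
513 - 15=498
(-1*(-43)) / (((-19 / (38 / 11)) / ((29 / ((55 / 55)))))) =-2494 / 11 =-226.73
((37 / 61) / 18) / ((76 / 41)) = 1517 / 83448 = 0.02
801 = 801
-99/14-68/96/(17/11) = -1265/168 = -7.53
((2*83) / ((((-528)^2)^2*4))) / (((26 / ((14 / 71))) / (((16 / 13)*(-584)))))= -42413 / 14571382864896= -0.00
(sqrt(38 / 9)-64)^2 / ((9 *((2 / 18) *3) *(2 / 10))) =184510 / 27-640 *sqrt(38) / 9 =6395.35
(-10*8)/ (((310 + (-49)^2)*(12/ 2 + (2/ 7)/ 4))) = -0.00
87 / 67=1.30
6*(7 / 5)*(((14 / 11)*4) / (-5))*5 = -2352 / 55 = -42.76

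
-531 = -531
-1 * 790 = -790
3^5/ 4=243/ 4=60.75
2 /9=0.22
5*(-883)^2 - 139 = 3898306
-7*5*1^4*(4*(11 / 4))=-385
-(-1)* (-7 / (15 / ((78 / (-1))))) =182 / 5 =36.40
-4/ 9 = -0.44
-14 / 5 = -2.80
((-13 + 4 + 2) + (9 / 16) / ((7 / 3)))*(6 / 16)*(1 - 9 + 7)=2271 / 896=2.53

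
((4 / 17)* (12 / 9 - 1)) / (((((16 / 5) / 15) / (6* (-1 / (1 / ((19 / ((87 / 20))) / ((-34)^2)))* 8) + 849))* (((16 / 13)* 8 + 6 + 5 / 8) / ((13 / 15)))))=12022573810 / 732189303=16.42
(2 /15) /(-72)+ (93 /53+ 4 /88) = 566147 /314820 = 1.80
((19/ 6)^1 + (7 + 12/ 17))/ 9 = 1109/ 918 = 1.21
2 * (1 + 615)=1232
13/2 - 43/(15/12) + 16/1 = -119/10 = -11.90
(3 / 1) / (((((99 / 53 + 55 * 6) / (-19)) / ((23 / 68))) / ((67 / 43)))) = -1551787 / 17143412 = -0.09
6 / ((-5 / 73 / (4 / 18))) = -292 / 15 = -19.47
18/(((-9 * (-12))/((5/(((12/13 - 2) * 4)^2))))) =845/18816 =0.04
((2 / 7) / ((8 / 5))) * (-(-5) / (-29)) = -25 / 812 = -0.03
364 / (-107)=-364 / 107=-3.40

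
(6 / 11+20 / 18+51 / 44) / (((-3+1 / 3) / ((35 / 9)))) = -39025 / 9504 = -4.11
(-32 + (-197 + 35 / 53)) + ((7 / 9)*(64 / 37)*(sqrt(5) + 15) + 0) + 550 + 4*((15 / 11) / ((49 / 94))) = 448*sqrt(5) / 333 + 1117134992 / 3170937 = 355.31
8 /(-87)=-8 /87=-0.09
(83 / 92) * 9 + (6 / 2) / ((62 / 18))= 25641 / 2852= 8.99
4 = 4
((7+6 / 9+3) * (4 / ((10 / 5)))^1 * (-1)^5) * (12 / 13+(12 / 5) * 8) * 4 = -111616 / 65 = -1717.17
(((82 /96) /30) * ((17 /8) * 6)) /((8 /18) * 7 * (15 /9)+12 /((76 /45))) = 119187 /4035200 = 0.03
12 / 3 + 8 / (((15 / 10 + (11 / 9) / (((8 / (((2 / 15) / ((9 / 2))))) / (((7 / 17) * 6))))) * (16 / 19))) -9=26770 / 20809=1.29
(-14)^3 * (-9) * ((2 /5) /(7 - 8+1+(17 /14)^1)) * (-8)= -5531904 /85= -65081.22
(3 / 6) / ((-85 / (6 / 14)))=-3 / 1190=-0.00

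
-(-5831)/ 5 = 5831/ 5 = 1166.20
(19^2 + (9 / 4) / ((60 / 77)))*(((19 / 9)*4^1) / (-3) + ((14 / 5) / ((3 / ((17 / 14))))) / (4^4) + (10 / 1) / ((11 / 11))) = 7233297503 / 2764800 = 2616.21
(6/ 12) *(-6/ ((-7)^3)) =3/ 343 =0.01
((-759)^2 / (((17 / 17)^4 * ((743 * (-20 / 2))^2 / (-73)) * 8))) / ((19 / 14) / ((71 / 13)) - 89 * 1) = 20900794761 / 19480484292400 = 0.00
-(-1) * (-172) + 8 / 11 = -1884 / 11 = -171.27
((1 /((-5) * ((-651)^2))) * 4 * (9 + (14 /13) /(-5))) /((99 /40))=-18272 /2727159435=-0.00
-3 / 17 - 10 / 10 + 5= 65 / 17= 3.82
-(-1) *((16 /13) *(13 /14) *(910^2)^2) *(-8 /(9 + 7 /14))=-659969549473.68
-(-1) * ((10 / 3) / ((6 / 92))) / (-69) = -20 / 27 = -0.74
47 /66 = 0.71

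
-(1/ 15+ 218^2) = -712861/ 15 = -47524.07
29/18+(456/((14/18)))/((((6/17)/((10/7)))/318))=665588141/882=754635.08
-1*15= -15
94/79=1.19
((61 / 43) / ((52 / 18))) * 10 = 2745 / 559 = 4.91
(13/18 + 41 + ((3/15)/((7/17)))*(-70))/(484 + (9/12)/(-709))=197102/12353589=0.02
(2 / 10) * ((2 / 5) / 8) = 1 / 100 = 0.01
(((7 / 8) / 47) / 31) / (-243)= -7 / 2832408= -0.00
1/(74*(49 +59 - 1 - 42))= 1/4810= 0.00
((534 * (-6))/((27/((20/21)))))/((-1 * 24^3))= 445/54432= 0.01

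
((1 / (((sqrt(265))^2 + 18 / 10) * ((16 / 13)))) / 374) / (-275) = -13 / 439046080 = -0.00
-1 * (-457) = 457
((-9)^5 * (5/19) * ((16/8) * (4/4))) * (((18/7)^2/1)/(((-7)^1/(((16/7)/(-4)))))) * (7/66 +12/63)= -17473780080/3512663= -4974.51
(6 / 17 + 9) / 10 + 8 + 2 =1859 / 170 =10.94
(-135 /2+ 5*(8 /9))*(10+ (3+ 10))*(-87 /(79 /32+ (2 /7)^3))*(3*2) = 8309325920 /27353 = 303781.15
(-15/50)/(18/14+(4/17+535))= -119/212820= -0.00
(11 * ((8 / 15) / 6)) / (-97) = -44 / 4365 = -0.01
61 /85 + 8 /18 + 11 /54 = 6269 /4590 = 1.37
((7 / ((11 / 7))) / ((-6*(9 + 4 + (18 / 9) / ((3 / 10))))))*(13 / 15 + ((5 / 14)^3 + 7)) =-325667 / 1090320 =-0.30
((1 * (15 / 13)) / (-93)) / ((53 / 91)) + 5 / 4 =8075 / 6572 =1.23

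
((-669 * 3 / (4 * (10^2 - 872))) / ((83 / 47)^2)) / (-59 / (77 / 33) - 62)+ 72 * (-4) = -79647640911 / 276552016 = -288.00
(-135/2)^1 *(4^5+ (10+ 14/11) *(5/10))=-69500.45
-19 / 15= -1.27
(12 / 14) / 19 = 6 / 133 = 0.05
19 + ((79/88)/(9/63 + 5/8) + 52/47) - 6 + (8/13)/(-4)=4370208/289003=15.12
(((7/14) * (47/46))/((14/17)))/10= 799/12880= 0.06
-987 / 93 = -329 / 31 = -10.61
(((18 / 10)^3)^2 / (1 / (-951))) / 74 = -505400391 / 1156250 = -437.10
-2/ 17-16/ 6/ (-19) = 22/ 969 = 0.02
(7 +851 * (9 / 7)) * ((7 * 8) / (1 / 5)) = 308320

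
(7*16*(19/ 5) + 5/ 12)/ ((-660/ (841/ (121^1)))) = -21496801/ 4791600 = -4.49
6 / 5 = 1.20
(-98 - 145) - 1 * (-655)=412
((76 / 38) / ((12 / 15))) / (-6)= -5 / 12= -0.42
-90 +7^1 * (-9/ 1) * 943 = -59499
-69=-69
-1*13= -13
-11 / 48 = -0.23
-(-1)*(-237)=-237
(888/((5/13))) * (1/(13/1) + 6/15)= 27528/25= 1101.12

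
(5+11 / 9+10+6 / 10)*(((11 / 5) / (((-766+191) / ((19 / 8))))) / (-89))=158213 / 92115000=0.00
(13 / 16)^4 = 28561 / 65536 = 0.44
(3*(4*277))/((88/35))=29085/22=1322.05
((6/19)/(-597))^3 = -8/54053028541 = -0.00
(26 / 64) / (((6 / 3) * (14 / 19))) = 247 / 896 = 0.28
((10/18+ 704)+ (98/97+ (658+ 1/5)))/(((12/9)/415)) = 247042777/582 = 424472.13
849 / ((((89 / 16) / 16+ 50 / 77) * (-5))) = -5578496 / 32755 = -170.31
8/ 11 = 0.73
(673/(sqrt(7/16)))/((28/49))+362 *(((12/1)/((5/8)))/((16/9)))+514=673 *sqrt(7)+22118/5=6204.19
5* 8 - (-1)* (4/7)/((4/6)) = 286/7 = 40.86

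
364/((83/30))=131.57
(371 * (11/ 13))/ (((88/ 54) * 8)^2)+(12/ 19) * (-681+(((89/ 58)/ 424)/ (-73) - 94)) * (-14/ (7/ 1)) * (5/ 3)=509900924008041/ 312166519808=1633.43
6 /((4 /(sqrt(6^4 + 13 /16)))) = 3 * sqrt(20749) /8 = 54.02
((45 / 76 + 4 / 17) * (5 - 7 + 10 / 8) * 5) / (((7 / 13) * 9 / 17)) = -69485 / 6384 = -10.88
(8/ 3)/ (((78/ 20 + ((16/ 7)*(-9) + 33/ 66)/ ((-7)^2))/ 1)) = 6860/ 8979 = 0.76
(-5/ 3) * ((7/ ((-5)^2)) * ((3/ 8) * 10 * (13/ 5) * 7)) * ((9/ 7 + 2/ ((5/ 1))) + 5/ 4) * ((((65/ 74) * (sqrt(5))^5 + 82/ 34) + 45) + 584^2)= -108439673979/ 3400 - 2431065 * sqrt(5)/ 1184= -31898613.00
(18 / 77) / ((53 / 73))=1314 / 4081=0.32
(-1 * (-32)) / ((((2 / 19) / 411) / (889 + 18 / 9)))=111325104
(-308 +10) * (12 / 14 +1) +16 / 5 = -19258 / 35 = -550.23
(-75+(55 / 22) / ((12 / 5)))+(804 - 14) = 17185 / 24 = 716.04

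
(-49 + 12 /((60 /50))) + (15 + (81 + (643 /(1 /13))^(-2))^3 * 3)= 543870778461716030980504329600 /341134742086287359973841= 1594299.00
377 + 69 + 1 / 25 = 11151 / 25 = 446.04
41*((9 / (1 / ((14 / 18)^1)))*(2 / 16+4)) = 1183.88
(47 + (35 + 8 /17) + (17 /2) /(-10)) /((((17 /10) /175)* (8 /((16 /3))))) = 4856425 /867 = 5601.41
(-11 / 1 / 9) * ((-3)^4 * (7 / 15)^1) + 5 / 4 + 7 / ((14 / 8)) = -819 / 20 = -40.95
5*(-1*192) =-960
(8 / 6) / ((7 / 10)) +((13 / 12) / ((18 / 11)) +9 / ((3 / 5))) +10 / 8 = 28451 / 1512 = 18.82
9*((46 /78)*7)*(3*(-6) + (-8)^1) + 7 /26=-25109 /26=-965.73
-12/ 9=-4/ 3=-1.33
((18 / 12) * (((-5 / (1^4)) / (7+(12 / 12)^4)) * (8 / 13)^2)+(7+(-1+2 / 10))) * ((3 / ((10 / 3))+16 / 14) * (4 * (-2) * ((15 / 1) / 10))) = -325974 / 2275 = -143.29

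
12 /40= 3 /10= 0.30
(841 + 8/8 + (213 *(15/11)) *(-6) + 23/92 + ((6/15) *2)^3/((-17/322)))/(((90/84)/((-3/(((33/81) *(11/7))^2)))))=21279344014719/3422333750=6217.79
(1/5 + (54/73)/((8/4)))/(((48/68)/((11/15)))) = 9724/16425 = 0.59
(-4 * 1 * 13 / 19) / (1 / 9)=-468 / 19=-24.63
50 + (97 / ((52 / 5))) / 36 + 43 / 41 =3937981 / 76752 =51.31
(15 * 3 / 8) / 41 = 45 / 328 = 0.14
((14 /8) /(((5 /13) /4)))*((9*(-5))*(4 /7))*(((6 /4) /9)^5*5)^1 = -65 /216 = -0.30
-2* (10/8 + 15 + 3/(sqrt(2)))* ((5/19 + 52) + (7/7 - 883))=47295* sqrt(2)/19 + 1024725/38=30486.72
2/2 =1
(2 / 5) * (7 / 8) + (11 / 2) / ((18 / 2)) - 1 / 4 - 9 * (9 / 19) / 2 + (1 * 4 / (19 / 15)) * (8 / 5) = 3.63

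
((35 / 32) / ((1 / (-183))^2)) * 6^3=31647105 / 4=7911776.25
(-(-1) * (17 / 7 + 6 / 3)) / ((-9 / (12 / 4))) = -31 / 21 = -1.48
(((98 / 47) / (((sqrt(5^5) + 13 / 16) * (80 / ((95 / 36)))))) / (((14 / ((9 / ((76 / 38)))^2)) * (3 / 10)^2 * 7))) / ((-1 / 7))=43225 / 150368228 - 332500 * sqrt(5) / 37592057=-0.02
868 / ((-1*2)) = -434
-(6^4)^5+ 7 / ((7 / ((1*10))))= -3656158440062966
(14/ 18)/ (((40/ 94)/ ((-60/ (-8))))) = 329/ 24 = 13.71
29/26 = 1.12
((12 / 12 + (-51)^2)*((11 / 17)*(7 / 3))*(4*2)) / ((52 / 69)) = 9216284 / 221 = 41702.64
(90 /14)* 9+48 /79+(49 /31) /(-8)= 7990991 /137144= 58.27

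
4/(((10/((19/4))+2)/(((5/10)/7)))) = 0.07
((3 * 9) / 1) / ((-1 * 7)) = -27 / 7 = -3.86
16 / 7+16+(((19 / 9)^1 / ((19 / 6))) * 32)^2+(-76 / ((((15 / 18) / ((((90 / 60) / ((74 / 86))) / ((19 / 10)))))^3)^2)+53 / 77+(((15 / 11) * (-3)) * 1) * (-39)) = 2193647143108941763574 / 4402623868749754263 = 498.26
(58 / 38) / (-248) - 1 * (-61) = 287403 / 4712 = 60.99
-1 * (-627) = 627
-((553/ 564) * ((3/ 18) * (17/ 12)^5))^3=-484071166220418387586369961/ 597048695543811314414518272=-0.81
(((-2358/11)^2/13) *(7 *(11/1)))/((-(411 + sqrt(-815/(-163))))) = -3999147957/6038747 + 9730287 *sqrt(5)/6038747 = -658.64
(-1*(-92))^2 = 8464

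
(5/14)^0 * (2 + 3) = 5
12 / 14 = 6 / 7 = 0.86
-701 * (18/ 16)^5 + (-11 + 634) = -20978885/ 32768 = -640.22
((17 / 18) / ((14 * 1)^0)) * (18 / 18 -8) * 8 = -52.89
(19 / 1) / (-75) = -19 / 75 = -0.25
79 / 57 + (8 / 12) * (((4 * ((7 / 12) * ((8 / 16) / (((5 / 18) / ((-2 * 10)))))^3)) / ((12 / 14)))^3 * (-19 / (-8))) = -184901503364702129 / 57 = -3243886023942142.61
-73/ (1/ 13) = -949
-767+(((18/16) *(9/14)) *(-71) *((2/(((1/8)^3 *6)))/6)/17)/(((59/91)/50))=-7414901/1003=-7392.72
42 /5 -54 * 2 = -498 /5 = -99.60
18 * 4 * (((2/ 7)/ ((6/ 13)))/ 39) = 8/ 7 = 1.14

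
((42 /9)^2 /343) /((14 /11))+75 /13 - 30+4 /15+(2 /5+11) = -71744 /5733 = -12.51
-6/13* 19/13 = -0.67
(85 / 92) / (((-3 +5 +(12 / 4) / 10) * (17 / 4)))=50 / 529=0.09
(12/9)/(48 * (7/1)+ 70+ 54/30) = 20/6117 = 0.00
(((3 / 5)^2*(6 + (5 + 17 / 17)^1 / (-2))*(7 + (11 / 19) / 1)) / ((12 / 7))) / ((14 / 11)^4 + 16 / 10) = 8301447 / 7343690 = 1.13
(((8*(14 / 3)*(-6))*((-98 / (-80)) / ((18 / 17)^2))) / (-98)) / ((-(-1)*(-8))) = -2023 / 6480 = -0.31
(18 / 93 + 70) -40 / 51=109736 / 1581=69.41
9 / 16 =0.56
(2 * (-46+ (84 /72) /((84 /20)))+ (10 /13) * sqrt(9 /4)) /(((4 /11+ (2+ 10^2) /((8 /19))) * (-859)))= 464816 /1072869525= 0.00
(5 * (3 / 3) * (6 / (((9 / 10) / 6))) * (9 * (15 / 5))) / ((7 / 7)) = 5400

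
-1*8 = -8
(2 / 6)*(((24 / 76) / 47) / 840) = 0.00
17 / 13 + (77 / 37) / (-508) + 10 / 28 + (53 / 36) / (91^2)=581672450 / 350211771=1.66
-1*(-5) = 5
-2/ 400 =-1/ 200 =-0.00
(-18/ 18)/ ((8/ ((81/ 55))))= -81/ 440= -0.18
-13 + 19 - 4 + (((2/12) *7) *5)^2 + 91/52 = 340/9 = 37.78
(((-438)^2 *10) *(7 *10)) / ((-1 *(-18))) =7460600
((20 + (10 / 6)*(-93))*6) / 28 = -405 / 14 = -28.93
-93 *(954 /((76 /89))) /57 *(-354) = 645262.08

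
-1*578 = -578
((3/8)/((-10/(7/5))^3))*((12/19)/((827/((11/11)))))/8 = -3087/31426000000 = -0.00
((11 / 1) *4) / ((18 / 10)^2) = 1100 / 81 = 13.58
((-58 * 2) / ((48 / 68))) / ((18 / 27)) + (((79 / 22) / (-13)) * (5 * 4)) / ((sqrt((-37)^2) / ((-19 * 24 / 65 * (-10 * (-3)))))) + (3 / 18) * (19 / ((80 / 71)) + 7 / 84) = -21022999619 / 99047520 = -212.25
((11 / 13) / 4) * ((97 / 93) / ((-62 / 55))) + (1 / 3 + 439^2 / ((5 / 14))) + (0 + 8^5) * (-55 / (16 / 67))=-3501668498099 / 499720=-7007261.06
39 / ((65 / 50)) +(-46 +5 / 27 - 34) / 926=747905 / 25002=29.91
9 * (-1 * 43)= -387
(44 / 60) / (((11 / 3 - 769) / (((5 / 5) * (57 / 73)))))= -627 / 838040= -0.00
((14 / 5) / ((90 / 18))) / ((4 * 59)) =7 / 2950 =0.00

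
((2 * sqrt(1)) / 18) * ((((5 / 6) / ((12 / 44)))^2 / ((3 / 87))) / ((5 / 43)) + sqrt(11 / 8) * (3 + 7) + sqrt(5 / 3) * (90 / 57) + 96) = 10 * sqrt(15) / 171 + 5 * sqrt(22) / 18 + 785539 / 2916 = 270.92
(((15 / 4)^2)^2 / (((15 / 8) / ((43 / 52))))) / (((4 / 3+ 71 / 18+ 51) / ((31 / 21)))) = 13496625 / 5899712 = 2.29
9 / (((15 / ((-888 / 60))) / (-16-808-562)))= 307692 / 25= 12307.68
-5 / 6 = -0.83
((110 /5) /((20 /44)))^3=14172488 /125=113379.90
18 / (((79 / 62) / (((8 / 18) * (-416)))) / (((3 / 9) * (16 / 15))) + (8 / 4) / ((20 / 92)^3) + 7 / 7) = 1238016000 / 13456726139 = 0.09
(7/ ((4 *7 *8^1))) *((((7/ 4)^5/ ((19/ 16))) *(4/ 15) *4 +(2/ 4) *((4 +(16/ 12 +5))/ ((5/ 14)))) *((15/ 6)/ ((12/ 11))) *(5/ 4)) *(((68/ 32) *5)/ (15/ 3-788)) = -155672825/ 4387405824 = -0.04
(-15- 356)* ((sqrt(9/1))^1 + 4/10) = -6307/5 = -1261.40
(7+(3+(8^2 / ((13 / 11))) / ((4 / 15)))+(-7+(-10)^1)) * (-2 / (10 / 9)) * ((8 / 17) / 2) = -91764 / 1105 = -83.04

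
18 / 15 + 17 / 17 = 2.20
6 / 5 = 1.20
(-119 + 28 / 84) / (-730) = 0.16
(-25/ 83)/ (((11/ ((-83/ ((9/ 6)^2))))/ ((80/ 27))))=8000/ 2673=2.99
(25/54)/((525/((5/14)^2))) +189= 42007921/222264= 189.00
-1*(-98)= 98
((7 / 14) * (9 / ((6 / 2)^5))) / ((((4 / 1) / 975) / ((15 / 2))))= 33.85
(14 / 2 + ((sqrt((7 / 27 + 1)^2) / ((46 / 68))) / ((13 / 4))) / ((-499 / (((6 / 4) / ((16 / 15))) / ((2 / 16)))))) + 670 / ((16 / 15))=2274224603 / 3580824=635.11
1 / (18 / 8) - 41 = -365 / 9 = -40.56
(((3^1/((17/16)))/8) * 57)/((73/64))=21888/1241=17.64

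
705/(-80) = -141/16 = -8.81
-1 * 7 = -7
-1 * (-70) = 70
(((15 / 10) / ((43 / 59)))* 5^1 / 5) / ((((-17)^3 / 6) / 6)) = -3186 / 211259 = -0.02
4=4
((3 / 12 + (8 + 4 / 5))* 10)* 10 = 905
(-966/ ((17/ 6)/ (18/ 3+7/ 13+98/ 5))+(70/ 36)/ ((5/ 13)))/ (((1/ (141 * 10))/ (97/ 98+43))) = -1709245336209/ 3094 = -552438699.49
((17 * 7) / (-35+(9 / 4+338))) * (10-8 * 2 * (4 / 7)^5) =3438216 / 977207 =3.52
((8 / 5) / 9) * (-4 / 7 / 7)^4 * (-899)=-1841152 / 259416045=-0.01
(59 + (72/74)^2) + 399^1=628298/1369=458.95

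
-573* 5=-2865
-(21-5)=-16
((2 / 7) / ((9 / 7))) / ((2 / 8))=8 / 9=0.89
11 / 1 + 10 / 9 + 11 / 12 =469 / 36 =13.03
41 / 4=10.25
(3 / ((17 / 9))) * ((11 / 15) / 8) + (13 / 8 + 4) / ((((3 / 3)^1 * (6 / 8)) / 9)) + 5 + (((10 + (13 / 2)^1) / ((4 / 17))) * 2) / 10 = 7367 / 85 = 86.67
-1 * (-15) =15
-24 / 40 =-3 / 5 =-0.60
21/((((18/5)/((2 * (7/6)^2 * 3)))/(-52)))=-22295/9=-2477.22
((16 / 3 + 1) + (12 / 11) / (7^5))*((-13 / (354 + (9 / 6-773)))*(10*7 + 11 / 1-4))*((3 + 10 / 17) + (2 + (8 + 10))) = 36623399774 / 102246585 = 358.19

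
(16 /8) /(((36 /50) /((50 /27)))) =5.14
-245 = -245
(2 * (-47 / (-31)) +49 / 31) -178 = -5375 / 31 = -173.39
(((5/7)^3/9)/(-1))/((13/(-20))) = 2500/40131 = 0.06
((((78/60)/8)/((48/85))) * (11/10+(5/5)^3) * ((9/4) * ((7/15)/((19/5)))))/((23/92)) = 0.67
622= 622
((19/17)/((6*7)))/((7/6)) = 19/833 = 0.02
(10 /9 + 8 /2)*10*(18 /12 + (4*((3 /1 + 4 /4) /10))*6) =1702 /3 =567.33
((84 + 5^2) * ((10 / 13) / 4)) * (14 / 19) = 3815 / 247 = 15.45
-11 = -11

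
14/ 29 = 0.48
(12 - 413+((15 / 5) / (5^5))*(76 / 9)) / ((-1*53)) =3759299 / 496875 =7.57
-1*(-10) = 10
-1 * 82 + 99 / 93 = -2509 / 31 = -80.94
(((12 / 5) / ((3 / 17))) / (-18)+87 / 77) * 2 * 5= 2594 / 693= 3.74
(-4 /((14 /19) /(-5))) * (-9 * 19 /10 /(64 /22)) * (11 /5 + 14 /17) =-482.40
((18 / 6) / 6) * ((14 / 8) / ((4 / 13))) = 91 / 32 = 2.84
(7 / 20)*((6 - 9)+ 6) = 21 / 20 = 1.05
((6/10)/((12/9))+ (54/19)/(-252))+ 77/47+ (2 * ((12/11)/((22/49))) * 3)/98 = 2.23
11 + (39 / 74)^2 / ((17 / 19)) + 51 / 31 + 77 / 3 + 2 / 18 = 1006009061 / 25972668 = 38.73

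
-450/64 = -225/32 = -7.03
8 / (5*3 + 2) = 0.47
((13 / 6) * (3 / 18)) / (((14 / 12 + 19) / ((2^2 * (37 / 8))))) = 481 / 1452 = 0.33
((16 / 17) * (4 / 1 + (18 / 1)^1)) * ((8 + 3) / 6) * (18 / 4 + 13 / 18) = 90992 / 459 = 198.24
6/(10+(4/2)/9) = 27/46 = 0.59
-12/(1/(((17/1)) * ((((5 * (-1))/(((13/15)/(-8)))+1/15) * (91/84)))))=-153221/15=-10214.73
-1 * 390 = -390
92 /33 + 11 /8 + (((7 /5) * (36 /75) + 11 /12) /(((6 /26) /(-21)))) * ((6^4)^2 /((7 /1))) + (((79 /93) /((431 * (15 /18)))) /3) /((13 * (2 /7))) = -198830196960971269 /5731869000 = -34688545.21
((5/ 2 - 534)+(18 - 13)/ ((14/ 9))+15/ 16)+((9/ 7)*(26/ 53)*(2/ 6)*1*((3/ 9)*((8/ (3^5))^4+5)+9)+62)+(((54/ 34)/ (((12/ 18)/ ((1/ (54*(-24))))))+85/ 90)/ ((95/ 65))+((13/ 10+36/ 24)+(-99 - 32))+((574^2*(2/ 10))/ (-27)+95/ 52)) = -2632819057637104025297/ 869090217060068640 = -3029.40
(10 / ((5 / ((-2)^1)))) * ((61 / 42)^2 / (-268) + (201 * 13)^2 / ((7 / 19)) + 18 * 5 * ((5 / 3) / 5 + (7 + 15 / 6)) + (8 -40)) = -8761687190231 / 118188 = -74133475.40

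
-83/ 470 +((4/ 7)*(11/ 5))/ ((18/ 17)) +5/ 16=313441/ 236880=1.32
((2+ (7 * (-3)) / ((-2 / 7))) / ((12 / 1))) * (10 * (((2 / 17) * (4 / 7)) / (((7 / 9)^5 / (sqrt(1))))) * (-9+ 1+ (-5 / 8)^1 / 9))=-137048355 / 1142876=-119.92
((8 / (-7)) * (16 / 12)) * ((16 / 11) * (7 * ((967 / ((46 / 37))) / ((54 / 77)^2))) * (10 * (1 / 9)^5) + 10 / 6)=-139200244640 / 20791566243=-6.70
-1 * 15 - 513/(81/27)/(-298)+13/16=-32455/2384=-13.61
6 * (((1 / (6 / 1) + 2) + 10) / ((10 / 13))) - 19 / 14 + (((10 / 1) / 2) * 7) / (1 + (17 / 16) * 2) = 3666 / 35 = 104.74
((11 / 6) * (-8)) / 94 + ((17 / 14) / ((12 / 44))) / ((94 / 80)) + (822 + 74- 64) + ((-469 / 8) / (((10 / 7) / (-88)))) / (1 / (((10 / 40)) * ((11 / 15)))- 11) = 111030859 / 602070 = 184.42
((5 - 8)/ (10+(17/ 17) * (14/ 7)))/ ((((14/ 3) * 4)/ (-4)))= 3/ 56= 0.05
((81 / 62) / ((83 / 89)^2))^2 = 411651843201 / 182429785924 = 2.26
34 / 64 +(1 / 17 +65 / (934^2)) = 70015409 / 118640416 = 0.59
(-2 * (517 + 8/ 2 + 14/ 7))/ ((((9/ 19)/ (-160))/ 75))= 79496000/ 3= 26498666.67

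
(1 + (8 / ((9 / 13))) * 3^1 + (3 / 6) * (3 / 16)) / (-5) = -3433 / 480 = -7.15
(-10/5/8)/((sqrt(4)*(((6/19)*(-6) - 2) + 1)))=19/440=0.04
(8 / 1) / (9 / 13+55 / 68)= 5.33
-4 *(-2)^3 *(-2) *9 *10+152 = -5608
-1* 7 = -7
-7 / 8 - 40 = -327 / 8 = -40.88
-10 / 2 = -5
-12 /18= -2 /3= -0.67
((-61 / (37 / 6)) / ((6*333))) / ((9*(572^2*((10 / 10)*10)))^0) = -61 / 12321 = -0.00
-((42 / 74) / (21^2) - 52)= 40403 / 777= 52.00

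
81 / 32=2.53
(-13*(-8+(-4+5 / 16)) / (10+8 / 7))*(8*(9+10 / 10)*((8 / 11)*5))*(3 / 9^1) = 11900 / 9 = 1322.22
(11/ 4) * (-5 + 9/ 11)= -11.50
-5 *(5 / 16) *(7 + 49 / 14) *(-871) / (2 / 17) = 7773675 / 64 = 121463.67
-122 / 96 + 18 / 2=371 / 48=7.73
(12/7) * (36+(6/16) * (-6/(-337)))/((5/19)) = 2766609/11795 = 234.56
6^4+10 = 1306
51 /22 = 2.32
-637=-637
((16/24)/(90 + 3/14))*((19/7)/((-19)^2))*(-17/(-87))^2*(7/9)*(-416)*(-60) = 67325440/1634699637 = 0.04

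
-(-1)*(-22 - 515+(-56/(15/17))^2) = 785479/225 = 3491.02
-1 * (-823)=823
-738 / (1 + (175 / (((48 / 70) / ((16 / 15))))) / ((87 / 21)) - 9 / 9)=-96309 / 8575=-11.23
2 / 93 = 0.02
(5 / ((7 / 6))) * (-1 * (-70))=300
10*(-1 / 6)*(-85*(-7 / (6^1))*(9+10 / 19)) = -538475 / 342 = -1574.49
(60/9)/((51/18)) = 40/17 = 2.35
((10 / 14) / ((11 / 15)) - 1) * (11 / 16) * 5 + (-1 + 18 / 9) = 51 / 56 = 0.91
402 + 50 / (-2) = 377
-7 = -7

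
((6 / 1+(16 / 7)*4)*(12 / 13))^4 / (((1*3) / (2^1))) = 1745248149504 / 68574961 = 25450.22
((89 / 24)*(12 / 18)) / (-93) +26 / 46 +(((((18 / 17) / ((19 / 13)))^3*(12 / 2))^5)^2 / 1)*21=11660675863799877855232402754759333522711509897206423691957240308940281447046332745757 / 145408219052092736400999739988941033829649259964181933582601154099677590367634796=80192.69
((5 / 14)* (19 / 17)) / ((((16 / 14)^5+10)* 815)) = 45619 / 1113044196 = 0.00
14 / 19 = 0.74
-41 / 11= -3.73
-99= -99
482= 482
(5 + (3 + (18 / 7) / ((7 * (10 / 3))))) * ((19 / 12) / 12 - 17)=-689489 / 5040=-136.80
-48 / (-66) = 8 / 11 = 0.73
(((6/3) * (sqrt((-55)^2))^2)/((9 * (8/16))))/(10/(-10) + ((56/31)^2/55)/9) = -639545500/472559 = -1353.37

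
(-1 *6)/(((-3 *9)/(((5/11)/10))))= 1/99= 0.01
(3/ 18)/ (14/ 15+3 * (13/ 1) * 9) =5/ 10558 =0.00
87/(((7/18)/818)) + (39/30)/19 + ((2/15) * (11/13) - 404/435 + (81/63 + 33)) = 91773986839/501410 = 183031.82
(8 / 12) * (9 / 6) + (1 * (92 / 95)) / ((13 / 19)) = 157 / 65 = 2.42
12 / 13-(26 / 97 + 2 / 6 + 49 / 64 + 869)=-210502807 / 242112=-869.44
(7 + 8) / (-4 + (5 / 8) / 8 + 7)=960 / 197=4.87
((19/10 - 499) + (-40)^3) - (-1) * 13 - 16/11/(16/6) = -7093311/110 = -64484.65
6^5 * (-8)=-62208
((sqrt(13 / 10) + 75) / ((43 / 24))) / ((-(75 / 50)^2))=-800 / 43 - 16 * sqrt(130) / 645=-18.89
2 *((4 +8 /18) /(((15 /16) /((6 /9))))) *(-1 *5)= -2560 /81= -31.60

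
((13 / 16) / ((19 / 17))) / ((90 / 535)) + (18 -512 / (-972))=3375685 / 147744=22.85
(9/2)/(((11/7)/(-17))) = -1071/22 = -48.68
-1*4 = -4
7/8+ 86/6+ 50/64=1535/96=15.99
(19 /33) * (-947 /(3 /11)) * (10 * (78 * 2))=-9356360 /3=-3118786.67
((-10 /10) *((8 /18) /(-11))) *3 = 4 /33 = 0.12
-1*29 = -29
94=94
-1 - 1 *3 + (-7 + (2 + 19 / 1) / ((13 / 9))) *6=536 / 13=41.23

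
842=842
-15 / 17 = -0.88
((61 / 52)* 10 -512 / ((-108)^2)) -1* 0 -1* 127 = -2185645 / 18954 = -115.31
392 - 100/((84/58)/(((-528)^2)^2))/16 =-335401047379.43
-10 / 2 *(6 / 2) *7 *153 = -16065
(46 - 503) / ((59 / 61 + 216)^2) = -1700497 / 175165225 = -0.01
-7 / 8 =-0.88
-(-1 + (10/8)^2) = -9/16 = -0.56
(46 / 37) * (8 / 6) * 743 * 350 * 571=246143181.98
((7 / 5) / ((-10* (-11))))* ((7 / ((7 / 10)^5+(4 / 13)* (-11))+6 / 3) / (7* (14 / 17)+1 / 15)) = -131551287 / 341984713565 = -0.00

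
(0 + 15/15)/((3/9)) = 3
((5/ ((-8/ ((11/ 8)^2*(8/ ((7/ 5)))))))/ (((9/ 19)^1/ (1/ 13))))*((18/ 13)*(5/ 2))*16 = -287375/ 4732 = -60.73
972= 972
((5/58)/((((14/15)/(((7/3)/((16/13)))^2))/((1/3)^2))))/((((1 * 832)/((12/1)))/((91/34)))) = 207025/145391616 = 0.00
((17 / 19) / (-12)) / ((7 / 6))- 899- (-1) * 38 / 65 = -898.48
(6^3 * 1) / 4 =54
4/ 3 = 1.33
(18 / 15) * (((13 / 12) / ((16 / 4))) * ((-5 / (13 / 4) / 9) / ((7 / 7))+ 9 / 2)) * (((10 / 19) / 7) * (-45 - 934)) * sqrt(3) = -991727 * sqrt(3) / 9576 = -179.38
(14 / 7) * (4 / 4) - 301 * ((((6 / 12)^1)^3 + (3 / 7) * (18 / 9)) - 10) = 21731 / 8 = 2716.38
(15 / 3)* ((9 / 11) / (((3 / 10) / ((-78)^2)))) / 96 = 38025 / 44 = 864.20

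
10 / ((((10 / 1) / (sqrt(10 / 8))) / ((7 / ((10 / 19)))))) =133 * sqrt(5) / 20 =14.87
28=28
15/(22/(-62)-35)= -465/1096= -0.42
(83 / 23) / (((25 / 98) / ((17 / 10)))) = 69139 / 2875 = 24.05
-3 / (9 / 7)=-2.33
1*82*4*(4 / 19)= 1312 / 19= 69.05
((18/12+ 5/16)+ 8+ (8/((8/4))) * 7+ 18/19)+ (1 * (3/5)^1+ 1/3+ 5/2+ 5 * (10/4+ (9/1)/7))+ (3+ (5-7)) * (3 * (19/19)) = 2046767/31920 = 64.12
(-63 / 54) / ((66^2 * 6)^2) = -7 / 4098542976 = -0.00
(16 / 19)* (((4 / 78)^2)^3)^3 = 4194304 / 827783046288405322310845981539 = 0.00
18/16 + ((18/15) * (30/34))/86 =6651/5848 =1.14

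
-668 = -668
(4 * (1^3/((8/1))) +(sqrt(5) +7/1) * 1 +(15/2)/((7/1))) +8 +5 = sqrt(5) +151/7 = 23.81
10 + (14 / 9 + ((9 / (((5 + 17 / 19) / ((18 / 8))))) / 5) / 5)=1178651 / 100800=11.69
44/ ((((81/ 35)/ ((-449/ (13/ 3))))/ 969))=-223341580/ 117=-1908902.39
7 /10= 0.70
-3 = -3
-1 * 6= -6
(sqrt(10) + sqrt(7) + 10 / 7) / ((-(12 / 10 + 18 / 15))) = -5 * sqrt(10) / 12 - 5 * sqrt(7) / 12 - 25 / 42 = -3.02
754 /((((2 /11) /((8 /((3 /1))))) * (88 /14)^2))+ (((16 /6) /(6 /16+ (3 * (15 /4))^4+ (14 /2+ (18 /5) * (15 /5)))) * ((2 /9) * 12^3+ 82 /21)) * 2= 7966533925697 /28449575154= 280.02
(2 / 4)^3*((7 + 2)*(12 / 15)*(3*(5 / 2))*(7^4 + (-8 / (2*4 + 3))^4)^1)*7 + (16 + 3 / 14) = 46519539265 / 409948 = 113476.68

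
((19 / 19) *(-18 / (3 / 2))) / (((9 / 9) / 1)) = -12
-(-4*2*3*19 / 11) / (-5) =-456 / 55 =-8.29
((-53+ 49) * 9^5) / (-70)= 118098 / 35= 3374.23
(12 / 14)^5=7776 / 16807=0.46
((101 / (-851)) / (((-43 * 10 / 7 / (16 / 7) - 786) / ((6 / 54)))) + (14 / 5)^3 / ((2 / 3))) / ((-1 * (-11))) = 205003560332 / 68483905875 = 2.99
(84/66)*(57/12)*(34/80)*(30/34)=399/176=2.27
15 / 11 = 1.36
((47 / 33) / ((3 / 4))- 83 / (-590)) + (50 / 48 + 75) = 18242923 / 233640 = 78.08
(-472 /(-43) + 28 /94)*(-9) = -205074 /2021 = -101.47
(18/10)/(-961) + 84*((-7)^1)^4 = 969091611/4805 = 201684.00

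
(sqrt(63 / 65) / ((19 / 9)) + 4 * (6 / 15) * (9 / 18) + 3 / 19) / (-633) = -91 / 60135- 9 * sqrt(455) / 260585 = -0.00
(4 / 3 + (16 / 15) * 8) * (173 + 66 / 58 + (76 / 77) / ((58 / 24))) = 57684776 / 33495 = 1722.19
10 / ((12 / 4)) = 10 / 3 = 3.33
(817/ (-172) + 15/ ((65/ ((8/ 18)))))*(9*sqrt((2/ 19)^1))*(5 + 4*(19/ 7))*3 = -724275*sqrt(38)/ 6916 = -645.57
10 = 10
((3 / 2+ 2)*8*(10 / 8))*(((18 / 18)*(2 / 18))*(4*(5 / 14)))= 50 / 9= 5.56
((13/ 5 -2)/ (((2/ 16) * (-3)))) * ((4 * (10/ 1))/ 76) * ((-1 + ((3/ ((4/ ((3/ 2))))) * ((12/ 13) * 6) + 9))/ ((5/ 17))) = -10064/ 247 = -40.74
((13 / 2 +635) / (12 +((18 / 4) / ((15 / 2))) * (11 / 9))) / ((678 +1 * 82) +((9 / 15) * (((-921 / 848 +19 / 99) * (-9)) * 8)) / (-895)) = 50208761625 / 757380092609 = 0.07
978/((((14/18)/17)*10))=74817/35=2137.63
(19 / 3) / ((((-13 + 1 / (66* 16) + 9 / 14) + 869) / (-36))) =-1685376 / 6332311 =-0.27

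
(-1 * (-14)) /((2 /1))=7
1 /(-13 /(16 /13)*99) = -16 /16731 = -0.00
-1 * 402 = -402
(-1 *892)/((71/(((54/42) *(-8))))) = 64224/497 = 129.22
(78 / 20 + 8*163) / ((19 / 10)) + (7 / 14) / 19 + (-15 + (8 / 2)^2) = 26197 / 38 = 689.39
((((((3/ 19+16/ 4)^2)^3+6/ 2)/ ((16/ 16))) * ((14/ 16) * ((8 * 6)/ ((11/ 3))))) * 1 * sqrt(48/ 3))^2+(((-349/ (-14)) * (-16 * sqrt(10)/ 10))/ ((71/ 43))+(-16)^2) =15027624358200974943881481472/ 267811105207005481 - 60028 * sqrt(10)/ 2485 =56112775182.07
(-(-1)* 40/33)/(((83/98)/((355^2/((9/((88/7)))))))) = 251937.53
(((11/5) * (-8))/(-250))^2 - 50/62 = -9705609/12109375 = -0.80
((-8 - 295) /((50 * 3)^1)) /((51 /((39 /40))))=-1313 /34000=-0.04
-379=-379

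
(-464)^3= -99897344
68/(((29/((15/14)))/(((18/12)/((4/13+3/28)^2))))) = 14479920/661229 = 21.90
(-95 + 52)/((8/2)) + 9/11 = -437/44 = -9.93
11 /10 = 1.10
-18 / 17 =-1.06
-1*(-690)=690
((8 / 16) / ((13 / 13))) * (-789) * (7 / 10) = -5523 / 20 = -276.15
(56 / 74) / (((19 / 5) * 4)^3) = 875 / 4060528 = 0.00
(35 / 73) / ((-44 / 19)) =-665 / 3212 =-0.21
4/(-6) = -2/3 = -0.67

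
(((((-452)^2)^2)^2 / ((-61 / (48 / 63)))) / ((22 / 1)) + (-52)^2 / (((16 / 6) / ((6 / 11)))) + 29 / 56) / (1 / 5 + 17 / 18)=-1672548466812632031305625 / 1935164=-864292879989826201.45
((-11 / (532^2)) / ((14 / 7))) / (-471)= 11 / 266608608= 0.00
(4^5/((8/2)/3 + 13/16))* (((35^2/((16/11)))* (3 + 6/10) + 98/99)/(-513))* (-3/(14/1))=604.55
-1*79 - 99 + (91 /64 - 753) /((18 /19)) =-1118975 /1152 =-971.33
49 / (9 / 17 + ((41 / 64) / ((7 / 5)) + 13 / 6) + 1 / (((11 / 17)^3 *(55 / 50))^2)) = 239985913941312 / 70595146821655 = 3.40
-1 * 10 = -10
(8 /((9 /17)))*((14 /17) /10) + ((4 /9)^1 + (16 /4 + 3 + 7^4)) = 108436 /45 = 2409.69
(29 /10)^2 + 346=35441 /100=354.41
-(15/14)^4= -1.32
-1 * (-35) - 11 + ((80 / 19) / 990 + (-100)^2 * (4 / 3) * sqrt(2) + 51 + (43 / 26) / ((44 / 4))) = 3675511 / 48906 + 40000 * sqrt(2) / 3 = 18931.34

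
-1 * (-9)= 9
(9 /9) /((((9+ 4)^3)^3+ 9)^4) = 1 /12646218595661545769372529486666489941776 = 0.00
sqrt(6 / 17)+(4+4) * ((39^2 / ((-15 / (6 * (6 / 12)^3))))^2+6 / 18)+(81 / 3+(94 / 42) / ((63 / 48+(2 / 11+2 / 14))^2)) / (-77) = sqrt(102) / 17+2174221775411269 / 46988737950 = 46271.72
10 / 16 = 5 / 8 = 0.62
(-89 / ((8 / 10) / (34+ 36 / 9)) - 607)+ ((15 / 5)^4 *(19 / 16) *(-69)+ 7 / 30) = -2753089 / 240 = -11471.20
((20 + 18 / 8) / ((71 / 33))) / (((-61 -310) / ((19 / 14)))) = -55803 / 1475096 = -0.04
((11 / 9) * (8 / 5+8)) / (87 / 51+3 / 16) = 47872 / 7725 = 6.20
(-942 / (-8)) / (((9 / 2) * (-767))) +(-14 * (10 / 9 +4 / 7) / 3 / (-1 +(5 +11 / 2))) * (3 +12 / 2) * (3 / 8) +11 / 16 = -1494203 / 699504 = -2.14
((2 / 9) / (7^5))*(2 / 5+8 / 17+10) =88 / 612255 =0.00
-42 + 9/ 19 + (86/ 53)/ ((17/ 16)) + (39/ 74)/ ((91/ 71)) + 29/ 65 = -22561189977/ 576396730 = -39.14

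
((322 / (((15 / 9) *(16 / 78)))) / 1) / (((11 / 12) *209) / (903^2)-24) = -46079577999 / 1174177465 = -39.24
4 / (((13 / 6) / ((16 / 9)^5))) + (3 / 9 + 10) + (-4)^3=-20.88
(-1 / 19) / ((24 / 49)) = -49 / 456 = -0.11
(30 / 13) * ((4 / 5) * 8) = 14.77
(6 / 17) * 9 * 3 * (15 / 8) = 1215 / 68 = 17.87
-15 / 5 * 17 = -51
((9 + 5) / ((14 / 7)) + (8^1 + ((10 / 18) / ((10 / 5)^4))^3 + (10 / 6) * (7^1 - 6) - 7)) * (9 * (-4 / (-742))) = 28864637 / 61544448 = 0.47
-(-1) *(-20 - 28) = -48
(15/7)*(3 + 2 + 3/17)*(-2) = -22.18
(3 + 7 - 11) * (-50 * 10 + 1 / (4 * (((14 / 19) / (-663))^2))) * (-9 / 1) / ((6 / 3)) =1424631681 / 1568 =908566.12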